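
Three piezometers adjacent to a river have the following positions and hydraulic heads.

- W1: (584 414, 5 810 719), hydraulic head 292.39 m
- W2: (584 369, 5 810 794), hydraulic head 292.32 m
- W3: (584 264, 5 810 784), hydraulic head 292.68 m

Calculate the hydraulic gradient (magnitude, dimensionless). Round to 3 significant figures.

0.00424

Taking W1 as reference: W2−W1 = (-45, 75, -0.07); W3−W1 = (-150, 65, +0.29).
Solve a·Δx + b·Δy = Δh: det = (-45)·65 − (-150)·75 = 8325.
∂h/∂x = [(-0.07)·65 − (+0.29)·75] / 8325 = -0.003159
∂h/∂y = [(-45)·(+0.29) − (-150)·(-0.07)] / 8325 = -0.002829
|∇h| = √(-0.003159² + -0.002829²) = 0.004241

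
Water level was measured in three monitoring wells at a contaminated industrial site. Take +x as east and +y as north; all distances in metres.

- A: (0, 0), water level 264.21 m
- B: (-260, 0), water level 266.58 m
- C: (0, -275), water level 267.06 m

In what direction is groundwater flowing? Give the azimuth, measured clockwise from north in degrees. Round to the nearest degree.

∂h/∂x = (266.58 − 264.21) / (-260 − 0) = -0.009115
∂h/∂y = (267.06 − 264.21) / (-275 − 0) = -0.01036
Flow direction (−∇h) has components (+0.009115 E, +0.01036 N).
Azimuth = atan2(E, N) = atan2(+0.009115, +0.01036) = 41.3° ≈ 041°.

041°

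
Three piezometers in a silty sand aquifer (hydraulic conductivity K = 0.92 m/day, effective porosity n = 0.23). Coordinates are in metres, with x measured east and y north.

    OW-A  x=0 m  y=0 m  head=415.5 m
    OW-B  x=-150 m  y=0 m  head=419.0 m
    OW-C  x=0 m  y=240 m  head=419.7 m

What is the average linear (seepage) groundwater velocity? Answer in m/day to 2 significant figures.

∂h/∂x = (419.0 − 415.5) / (-150 − 0) = -0.02333
∂h/∂y = (419.7 − 415.5) / (240 − 0) = +0.01750
|∇h| = √(-0.02333² + 0.01750²) = 0.02916
Seepage velocity v = K·i/n = 0.92 × 0.02916 / 0.23 = 0.1166 m/day.

0.12 m/day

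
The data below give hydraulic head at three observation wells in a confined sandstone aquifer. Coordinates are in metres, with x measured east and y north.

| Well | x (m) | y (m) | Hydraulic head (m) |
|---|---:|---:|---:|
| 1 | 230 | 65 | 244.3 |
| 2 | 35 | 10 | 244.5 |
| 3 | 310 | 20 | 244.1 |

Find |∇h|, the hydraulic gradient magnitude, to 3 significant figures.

0.00231

Taking 1 as reference: 2−1 = (-195, -55, +0.2); 3−1 = (80, -45, -0.2).
Solve a·Δx + b·Δy = Δh: det = (-195)·(-45) − 80·(-55) = 13175.
∂h/∂x = [(+0.2)·(-45) − (-0.2)·(-55)] / 13175 = -0.001518
∂h/∂y = [(-195)·(-0.2) − 80·(+0.2)] / 13175 = +0.001746
|∇h| = √(-0.001518² + 0.001746²) = 0.002314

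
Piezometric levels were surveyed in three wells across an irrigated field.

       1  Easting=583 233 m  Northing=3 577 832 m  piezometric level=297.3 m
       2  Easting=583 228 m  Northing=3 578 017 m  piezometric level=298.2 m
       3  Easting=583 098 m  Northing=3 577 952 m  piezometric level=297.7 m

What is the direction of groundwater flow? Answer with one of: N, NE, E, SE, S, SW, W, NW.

Three-point gradient (reference 1): Δ to 2 = (-5, 185, +0.9), Δ to 3 = (-135, 120, +0.4).
∂h/∂x = +0.001395, ∂h/∂y = +0.004903 (det = 24375).
Flow = −∇h = (-0.001395 east, -0.004903 north), which points south.

S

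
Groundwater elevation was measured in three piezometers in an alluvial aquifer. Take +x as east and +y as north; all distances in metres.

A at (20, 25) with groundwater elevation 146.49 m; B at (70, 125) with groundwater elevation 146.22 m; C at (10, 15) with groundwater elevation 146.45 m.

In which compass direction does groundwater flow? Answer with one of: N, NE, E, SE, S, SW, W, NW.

With h = a·x + b·y + c and A as origin, the differences give:
  50·a + 100·b = -0.27
  (-10)·a + (-10)·b = -0.04
Eliminate b (×(-10) and ×100, subtract): 500·a = 6.700 → a = ∂h/∂x = +0.01340
Back-substitute: b = ∂h/∂y = -0.009400.
Flow = −∇h = (-0.01340 east, +0.009400 north), which points northwest.

NW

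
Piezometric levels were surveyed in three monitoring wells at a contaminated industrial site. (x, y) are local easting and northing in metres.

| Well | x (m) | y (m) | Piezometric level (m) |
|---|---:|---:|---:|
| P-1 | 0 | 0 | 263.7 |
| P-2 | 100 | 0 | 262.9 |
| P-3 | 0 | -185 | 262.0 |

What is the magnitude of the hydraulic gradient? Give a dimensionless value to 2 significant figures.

∂h/∂x = (262.9 − 263.7) / (100 − 0) = -0.008000
∂h/∂y = (262.0 − 263.7) / (-185 − 0) = +0.009189
|∇h| = √(-0.008000² + 0.009189²) = 0.01218

0.012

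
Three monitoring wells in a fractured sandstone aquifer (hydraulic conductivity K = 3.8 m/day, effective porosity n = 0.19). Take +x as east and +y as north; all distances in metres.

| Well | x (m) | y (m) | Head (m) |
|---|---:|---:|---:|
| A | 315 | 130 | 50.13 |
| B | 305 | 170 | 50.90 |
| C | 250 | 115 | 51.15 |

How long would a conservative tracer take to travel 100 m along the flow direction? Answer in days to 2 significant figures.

With h = a·x + b·y + c and A as origin, the differences give:
  (-10)·a + 40·b = +0.77
  (-65)·a + (-15)·b = +1.02
Eliminate b (×(-15) and ×40, subtract): 2750·a = -52.350 → a = ∂h/∂x = -0.01904
Back-substitute: b = ∂h/∂y = +0.01449.
|∇h| = √(-0.01904² + 0.01449²) = 0.02393
Seepage velocity v = K·i/n = 3.8 × 0.02393 / 0.19 = 0.4786 m/day.
t = 100 / 0.4786 = 208.9 days.

210 days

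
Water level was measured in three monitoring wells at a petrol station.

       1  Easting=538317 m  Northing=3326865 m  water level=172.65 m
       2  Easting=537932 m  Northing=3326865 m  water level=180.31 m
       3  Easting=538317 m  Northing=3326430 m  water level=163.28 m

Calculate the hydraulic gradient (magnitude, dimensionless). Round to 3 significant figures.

0.0293

∂h/∂x = (180.31 − 172.65) / (537932 − 538317) = -0.01990
∂h/∂y = (163.28 − 172.65) / (3326430 − 3326865) = +0.02154
|∇h| = √(-0.01990² + 0.02154²) = 0.02933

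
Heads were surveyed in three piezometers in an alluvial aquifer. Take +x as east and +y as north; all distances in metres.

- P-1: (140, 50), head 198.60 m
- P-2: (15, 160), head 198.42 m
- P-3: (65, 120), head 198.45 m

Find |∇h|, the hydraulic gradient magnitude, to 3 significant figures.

0.0131

Taking P-1 as reference: P-2−P-1 = (-125, 110, -0.18); P-3−P-1 = (-75, 70, -0.15).
Solve a·Δx + b·Δy = Δh: det = (-125)·70 − (-75)·110 = -500.
∂h/∂x = [(-0.18)·70 − (-0.15)·110] / -500 = -0.007800
∂h/∂y = [(-125)·(-0.15) − (-75)·(-0.18)] / -500 = -0.01050
|∇h| = √(-0.007800² + -0.01050²) = 0.01308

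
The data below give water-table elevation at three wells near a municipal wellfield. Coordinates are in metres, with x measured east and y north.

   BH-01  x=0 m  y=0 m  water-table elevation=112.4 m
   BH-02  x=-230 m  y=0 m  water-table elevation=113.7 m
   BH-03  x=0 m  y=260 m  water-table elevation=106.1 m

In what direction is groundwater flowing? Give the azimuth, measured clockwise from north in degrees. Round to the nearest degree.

013°

∂h/∂x = (113.7 − 112.4) / (-230 − 0) = -0.005652
∂h/∂y = (106.1 − 112.4) / (260 − 0) = -0.02423
Flow direction (−∇h) has components (+0.005652 E, +0.02423 N).
Azimuth = atan2(E, N) = atan2(+0.005652, +0.02423) = 13.1° ≈ 013°.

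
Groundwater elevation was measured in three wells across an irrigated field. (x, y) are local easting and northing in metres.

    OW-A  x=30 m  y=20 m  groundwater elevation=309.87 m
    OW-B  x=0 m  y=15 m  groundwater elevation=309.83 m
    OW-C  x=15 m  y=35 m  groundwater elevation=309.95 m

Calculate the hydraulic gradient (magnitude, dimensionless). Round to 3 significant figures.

Differences from OW-A: to OW-B (Δx, Δy, Δh) = (-30, -5, -0.04); to OW-C = (-15, 15, +0.08).
Determinant of the coordinate differences = (-30)·15 − (-15)·(-5) = -525.
∂h/∂x = [(-0.04)·15 − (+0.08)·(-5)] / -525 = +0.0003810
∂h/∂y = [(-30)·(+0.08) − (-15)·(-0.04)] / -525 = +0.005714
|∇h| = √(0.0003810² + 0.005714²) = 0.005727

0.00573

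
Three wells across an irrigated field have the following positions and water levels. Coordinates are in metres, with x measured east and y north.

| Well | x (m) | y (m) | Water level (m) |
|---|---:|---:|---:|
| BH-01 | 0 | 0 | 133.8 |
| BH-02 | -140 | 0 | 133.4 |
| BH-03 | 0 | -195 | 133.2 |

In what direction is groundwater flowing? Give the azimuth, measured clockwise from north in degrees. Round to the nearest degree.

∂h/∂x = (133.4 − 133.8) / (-140 − 0) = +0.002857
∂h/∂y = (133.2 − 133.8) / (-195 − 0) = +0.003077
Flow direction (−∇h) has components (-0.002857 E, -0.003077 N).
Azimuth = atan2(E, N) = atan2(-0.002857, -0.003077) = 222.9° ≈ 223°.

223°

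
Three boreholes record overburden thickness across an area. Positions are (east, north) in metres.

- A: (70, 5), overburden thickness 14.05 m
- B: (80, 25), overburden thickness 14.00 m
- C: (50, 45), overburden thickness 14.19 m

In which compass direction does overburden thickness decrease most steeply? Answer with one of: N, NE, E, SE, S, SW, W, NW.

Taking A as reference: B−A = (10, 20, -0.05); C−A = (-20, 40, +0.14).
Solve a·Δx + b·Δy = Δd: det = 10·40 − (-20)·20 = 800.
∂d/∂x = [(-0.05)·40 − (+0.14)·20] / 800 = -0.006000
∂d/∂y = [10·(+0.14) − (-20)·(-0.05)] / 800 = +0.0005000
Steepest decrease is along −∇f = (+0.006000 E, -0.0005000 N) → east.

E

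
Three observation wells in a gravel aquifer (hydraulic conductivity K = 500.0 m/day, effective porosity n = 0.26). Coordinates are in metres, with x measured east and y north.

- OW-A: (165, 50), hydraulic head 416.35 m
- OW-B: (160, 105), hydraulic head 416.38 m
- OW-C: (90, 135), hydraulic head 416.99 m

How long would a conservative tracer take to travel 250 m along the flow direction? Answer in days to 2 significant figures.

15 days

Taking OW-A as reference: OW-B−OW-A = (-5, 55, +0.03); OW-C−OW-A = (-75, 85, +0.64).
Determinant of the coordinate differences = (-5)·85 − (-75)·55 = 3700.
∂h/∂x = [(+0.03)·85 − (+0.64)·55] / 3700 = -0.008824
∂h/∂y = [(-5)·(+0.64) − (-75)·(+0.03)] / 3700 = -0.0002568
|∇h| = √(-0.008824² + -0.0002568²) = 0.008828
Seepage velocity v = K·i/n = 500.0 × 0.008828 / 0.26 = 16.98 m/day.
t = 250 / 16.98 = 14.72 days.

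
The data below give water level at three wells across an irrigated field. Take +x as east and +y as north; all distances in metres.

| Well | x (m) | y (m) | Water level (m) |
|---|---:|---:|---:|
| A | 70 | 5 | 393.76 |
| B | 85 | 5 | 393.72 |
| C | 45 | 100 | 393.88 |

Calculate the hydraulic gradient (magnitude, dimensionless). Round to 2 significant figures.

0.0027

With h = a·x + b·y + c and A as origin, the differences give:
  15·a + 0·b = -0.04
  (-25)·a + 95·b = +0.12
Eliminate b (×95 and ×0, subtract): 1425·a = -3.800 → a = ∂h/∂x = -0.002667
Back-substitute: b = ∂h/∂y = +0.0005614.
|∇h| = √(-0.002667² + 0.0005614²) = 0.002725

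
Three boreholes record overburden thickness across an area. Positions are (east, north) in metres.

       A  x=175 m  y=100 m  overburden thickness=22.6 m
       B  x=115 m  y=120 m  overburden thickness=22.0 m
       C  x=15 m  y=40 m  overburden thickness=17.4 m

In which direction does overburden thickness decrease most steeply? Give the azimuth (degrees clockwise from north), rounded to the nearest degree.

213°

Taking A as reference: B−A = (-60, 20, -0.6); C−A = (-160, -60, -5.2).
Determinant of the coordinate differences = (-60)·(-60) − (-160)·20 = 6800.
∂d/∂x = [(-0.6)·(-60) − (-5.2)·20] / 6800 = +0.02059
∂d/∂y = [(-60)·(-5.2) − (-160)·(-0.6)] / 6800 = +0.03176
Steepest decrease is along −∇f: components (-0.02059 E, -0.03176 N).
Azimuth = atan2(-0.02059, -0.03176) = 212.9° ≈ 213°.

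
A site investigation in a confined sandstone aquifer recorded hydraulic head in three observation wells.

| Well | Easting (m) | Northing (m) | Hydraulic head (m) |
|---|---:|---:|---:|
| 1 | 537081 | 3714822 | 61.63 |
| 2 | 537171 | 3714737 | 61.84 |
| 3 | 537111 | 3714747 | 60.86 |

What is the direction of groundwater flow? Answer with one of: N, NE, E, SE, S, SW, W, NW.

Taking 1 as reference: 2−1 = (90, -85, +0.21); 3−1 = (30, -75, -0.77).
Determinant of the coordinate differences = 90·(-75) − 30·(-85) = -4200.
∂h/∂x = [(+0.21)·(-75) − (-0.77)·(-85)] / -4200 = +0.01933
∂h/∂y = [90·(-0.77) − 30·(+0.21)] / -4200 = +0.01800
Flow = −∇h = (-0.01933 east, -0.01800 north), which points southwest.

SW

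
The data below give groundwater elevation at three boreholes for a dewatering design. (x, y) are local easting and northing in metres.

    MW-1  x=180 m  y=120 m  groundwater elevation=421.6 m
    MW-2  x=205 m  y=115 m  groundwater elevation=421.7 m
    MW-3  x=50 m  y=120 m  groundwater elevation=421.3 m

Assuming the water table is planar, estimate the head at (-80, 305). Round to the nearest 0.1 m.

419.4 m

Three-point gradient (reference MW-1): Δ to MW-2 = (25, -5, +0.1), Δ to MW-3 = (-130, 0, -0.3).
∂h/∂x = +0.002308, ∂h/∂y = -0.008462 (det = -650).
h(-80, 305) = 421.6 + (+0.002308)·(-260) + (-0.008462)·(185) = 421.6 -0.600 -1.565 = 419.435 m.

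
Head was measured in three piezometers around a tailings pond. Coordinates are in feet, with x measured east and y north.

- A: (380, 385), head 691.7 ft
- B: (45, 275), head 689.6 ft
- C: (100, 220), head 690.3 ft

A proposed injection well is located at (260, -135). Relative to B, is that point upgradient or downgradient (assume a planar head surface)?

Taking A as reference: B−A = (-335, -110, -2.1); C−A = (-280, -165, -1.4).
Determinant of the coordinate differences = (-335)·(-165) − (-280)·(-110) = 24475.
∂h/∂x = [(-2.1)·(-165) − (-1.4)·(-110)] / 24475 = +0.007865
∂h/∂y = [(-335)·(-1.4) − (-280)·(-2.1)] / 24475 = -0.004862
Head at (260, -135) = 691.7 + (+0.007865)·(-120) + (-0.004862)·(-520) = 693.28 ft.
That is higher than the 689.6 ft at B, so the point is upgradient.

upgradient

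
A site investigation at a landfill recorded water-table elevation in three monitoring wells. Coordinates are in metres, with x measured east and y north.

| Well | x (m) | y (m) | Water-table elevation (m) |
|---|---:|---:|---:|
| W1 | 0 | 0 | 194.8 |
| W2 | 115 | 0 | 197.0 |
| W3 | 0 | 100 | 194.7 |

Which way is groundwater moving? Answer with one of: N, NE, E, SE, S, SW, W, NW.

∂h/∂x = (197.0 − 194.8) / (115 − 0) = +0.01913
∂h/∂y = (194.7 − 194.8) / (100 − 0) = -0.001000
Flow = −∇h = (-0.01913 east, +0.001000 north), which points west.

W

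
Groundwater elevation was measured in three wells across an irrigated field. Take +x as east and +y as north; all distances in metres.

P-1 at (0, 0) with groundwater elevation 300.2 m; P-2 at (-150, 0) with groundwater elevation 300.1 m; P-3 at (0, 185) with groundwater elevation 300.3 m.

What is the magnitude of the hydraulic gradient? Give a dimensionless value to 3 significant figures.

0.000858

∂h/∂x = (300.1 − 300.2) / (-150 − 0) = +0.0006667
∂h/∂y = (300.3 − 300.2) / (185 − 0) = +0.0005405
|∇h| = √(0.0006667² + 0.0005405²) = 0.0008583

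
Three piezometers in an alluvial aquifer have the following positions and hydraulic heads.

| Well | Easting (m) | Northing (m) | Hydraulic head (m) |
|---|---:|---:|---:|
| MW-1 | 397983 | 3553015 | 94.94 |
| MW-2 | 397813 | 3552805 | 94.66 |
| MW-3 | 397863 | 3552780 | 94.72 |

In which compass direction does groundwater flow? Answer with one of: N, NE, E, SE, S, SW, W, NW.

Taking MW-1 as reference: MW-2−MW-1 = (-170, -210, -0.28); MW-3−MW-1 = (-120, -235, -0.22).
Determinant of the coordinate differences = (-170)·(-235) − (-120)·(-210) = 14750.
∂h/∂x = [(-0.28)·(-235) − (-0.22)·(-210)] / 14750 = +0.001329
∂h/∂y = [(-170)·(-0.22) − (-120)·(-0.28)] / 14750 = +0.0002576
Flow = −∇h = (-0.001329 east, -0.0002576 north), which points west.

W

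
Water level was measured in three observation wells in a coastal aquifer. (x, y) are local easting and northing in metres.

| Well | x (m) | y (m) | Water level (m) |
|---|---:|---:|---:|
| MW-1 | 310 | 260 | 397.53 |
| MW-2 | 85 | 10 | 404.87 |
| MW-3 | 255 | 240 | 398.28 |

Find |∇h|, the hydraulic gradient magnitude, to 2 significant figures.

0.026

Taking MW-1 as reference: MW-2−MW-1 = (-225, -250, +7.34); MW-3−MW-1 = (-55, -20, +0.75).
Determinant of the coordinate differences = (-225)·(-20) − (-55)·(-250) = -9250.
∂h/∂x = [(+7.34)·(-20) − (+0.75)·(-250)] / -9250 = -0.004400
∂h/∂y = [(-225)·(+0.75) − (-55)·(+7.34)] / -9250 = -0.02540
|∇h| = √(-0.004400² + -0.02540²) = 0.02578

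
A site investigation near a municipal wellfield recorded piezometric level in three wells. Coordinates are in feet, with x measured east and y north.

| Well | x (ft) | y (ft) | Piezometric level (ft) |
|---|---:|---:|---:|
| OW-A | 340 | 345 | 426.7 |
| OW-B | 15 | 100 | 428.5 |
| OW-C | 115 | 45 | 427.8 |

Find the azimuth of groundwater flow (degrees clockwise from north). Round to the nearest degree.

100°

Taking OW-A as reference: OW-B−OW-A = (-325, -245, +1.8); OW-C−OW-A = (-225, -300, +1.1).
Determinant of the coordinate differences = (-325)·(-300) − (-225)·(-245) = 42375.
∂h/∂x = [(+1.8)·(-300) − (+1.1)·(-245)] / 42375 = -0.006383
∂h/∂y = [(-325)·(+1.1) − (-225)·(+1.8)] / 42375 = +0.001121
Flow direction (−∇h) has components (+0.006383 E, -0.001121 N).
Azimuth = atan2(E, N) = atan2(+0.006383, -0.001121) = 100.0° ≈ 100°.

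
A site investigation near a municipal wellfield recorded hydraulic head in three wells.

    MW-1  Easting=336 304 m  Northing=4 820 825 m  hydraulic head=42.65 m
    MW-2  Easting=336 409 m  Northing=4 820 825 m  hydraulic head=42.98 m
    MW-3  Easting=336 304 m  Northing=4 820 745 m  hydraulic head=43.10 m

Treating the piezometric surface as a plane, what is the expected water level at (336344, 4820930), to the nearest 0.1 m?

42.2 m

∂h/∂x = (42.98 − 42.65) / (336409 − 336304) = +0.003143
∂h/∂y = (43.10 − 42.65) / (4820745 − 4820825) = -0.005625
h(336344, 4820930) = 42.65 + (+0.003143)·(40) + (-0.005625)·(105) = 42.65 +0.126 -0.591 = 42.185 m.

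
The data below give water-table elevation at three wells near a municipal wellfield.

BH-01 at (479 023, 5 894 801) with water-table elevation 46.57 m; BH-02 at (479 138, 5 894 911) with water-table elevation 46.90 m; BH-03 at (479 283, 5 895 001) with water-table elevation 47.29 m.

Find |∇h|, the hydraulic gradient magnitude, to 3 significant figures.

Three-point gradient (reference BH-01): Δ to BH-02 = (115, 110, +0.33), Δ to BH-03 = (260, 200, +0.72).
∂h/∂x = +0.002357, ∂h/∂y = +0.0005357 (det = -5600).
|∇h| = √(0.002357² + 0.0005357²) = 0.002417

0.00242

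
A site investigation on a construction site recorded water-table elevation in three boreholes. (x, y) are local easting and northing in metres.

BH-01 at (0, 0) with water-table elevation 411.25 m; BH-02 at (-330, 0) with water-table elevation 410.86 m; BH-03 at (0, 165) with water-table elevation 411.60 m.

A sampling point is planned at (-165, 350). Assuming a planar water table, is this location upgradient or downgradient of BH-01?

∂h/∂x = (410.86 − 411.25) / (-330 − 0) = +0.001182
∂h/∂y = (411.60 − 411.25) / (165 − 0) = +0.002121
Head at (-165, 350) = 411.25 + (+0.001182)·(-165) + (+0.002121)·(350) = 411.80 m.
That is higher than the 411.25 m at BH-01, so the point is upgradient.

upgradient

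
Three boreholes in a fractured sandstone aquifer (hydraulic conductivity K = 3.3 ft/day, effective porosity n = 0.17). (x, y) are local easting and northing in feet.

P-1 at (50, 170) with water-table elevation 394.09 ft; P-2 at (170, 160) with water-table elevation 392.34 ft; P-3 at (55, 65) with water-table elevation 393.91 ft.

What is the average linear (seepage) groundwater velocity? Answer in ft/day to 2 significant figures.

Taking P-1 as reference: P-2−P-1 = (120, -10, -1.75); P-3−P-1 = (5, -105, -0.18).
Determinant of the coordinate differences = 120·(-105) − 5·(-10) = -12550.
∂h/∂x = [(-1.75)·(-105) − (-0.18)·(-10)] / -12550 = -0.01450
∂h/∂y = [120·(-0.18) − 5·(-1.75)] / -12550 = +0.001024
|∇h| = √(-0.01450² + 0.001024²) = 0.01454
Seepage velocity v = K·i/n = 3.3 × 0.01454 / 0.17 = 0.2822 ft/day.

0.28 ft/day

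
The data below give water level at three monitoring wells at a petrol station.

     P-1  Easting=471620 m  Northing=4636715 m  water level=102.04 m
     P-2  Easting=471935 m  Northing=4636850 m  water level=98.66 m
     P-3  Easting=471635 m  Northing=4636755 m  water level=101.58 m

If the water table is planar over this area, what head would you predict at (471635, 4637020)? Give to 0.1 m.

Differences from P-1: to P-2 (Δx, Δy, Δh) = (315, 135, -3.38); to P-3 = (15, 40, -0.46).
Determinant of the coordinate differences = 315·40 − 15·135 = 10575.
∂h/∂x = [(-3.38)·40 − (-0.46)·135] / 10575 = -0.006913
∂h/∂y = [315·(-0.46) − 15·(-3.38)] / 10575 = -0.008908
h(471635, 4637020) = 102.04 + (-0.006913)·(15) + (-0.008908)·(305) = 102.04 -0.104 -2.717 = 99.219 m.

99.2 m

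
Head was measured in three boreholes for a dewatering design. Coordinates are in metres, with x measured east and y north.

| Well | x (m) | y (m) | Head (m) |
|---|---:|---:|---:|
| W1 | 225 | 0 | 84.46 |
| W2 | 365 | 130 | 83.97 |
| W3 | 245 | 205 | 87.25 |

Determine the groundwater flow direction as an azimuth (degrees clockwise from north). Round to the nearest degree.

131°

Taking W1 as reference: W2−W1 = (140, 130, -0.49); W3−W1 = (20, 205, +2.79).
Solve a·Δx + b·Δy = Δh: det = 140·205 − 20·130 = 26100.
∂h/∂x = [(-0.49)·205 − (+2.79)·130] / 26100 = -0.01775
∂h/∂y = [140·(+2.79) − 20·(-0.49)] / 26100 = +0.01534
Flow direction (−∇h) has components (+0.01775 E, -0.01534 N).
Azimuth = atan2(E, N) = atan2(+0.01775, -0.01534) = 130.8° ≈ 131°.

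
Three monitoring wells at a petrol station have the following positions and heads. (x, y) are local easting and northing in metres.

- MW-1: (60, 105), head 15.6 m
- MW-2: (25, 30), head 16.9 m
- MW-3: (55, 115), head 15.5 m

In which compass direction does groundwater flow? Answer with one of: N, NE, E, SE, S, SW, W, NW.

NE

Differences from MW-1: to MW-2 (Δx, Δy, Δh) = (-35, -75, +1.3); to MW-3 = (-5, 10, -0.1).
Solve a·Δx + b·Δy = Δh: det = (-35)·10 − (-5)·(-75) = -725.
∂h/∂x = [(+1.3)·10 − (-0.1)·(-75)] / -725 = -0.007586
∂h/∂y = [(-35)·(-0.1) − (-5)·(+1.3)] / -725 = -0.01379
Flow = −∇h = (+0.007586 east, +0.01379 north), which points northeast.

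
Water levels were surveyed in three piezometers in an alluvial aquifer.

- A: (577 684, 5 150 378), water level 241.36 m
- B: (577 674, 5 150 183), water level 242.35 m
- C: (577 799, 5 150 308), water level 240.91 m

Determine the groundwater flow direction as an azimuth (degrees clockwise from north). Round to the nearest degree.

055°

Three-point gradient (reference A): Δ to B = (-10, -195, +0.99), Δ to C = (115, -70, -0.45).
∂h/∂x = -0.006791, ∂h/∂y = -0.004729 (det = 23125).
Flow direction (−∇h) has components (+0.006791 E, +0.004729 N).
Azimuth = atan2(E, N) = atan2(+0.006791, +0.004729) = 55.2° ≈ 055°.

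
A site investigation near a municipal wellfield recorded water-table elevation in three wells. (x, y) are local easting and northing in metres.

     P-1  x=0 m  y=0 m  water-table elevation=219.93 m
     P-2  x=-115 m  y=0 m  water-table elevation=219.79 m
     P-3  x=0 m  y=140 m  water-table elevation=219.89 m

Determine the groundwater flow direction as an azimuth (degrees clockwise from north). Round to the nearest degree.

∂h/∂x = (219.79 − 219.93) / (-115 − 0) = +0.001217
∂h/∂y = (219.89 − 219.93) / (140 − 0) = -0.0002857
Flow direction (−∇h) has components (-0.001217 E, +0.0002857 N).
Azimuth = atan2(E, N) = atan2(-0.001217, +0.0002857) = 283.2° ≈ 283°.

283°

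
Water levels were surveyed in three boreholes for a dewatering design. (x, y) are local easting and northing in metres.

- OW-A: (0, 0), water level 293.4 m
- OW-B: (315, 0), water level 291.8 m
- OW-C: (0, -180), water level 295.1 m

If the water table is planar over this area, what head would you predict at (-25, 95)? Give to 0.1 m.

∂h/∂x = (291.8 − 293.4) / (315 − 0) = -0.005079
∂h/∂y = (295.1 − 293.4) / (-180 − 0) = -0.009444
h(-25, 95) = 293.4 + (-0.005079)·(-25) + (-0.009444)·(95) = 293.4 +0.127 -0.897 = 292.630 m.

292.6 m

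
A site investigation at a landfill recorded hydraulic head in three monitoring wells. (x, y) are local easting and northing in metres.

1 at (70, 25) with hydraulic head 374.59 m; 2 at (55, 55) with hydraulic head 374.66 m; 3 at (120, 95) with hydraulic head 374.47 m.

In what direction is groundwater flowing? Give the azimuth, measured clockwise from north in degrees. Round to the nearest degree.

Taking 1 as reference: 2−1 = (-15, 30, +0.07); 3−1 = (50, 70, -0.12).
Solve a·Δx + b·Δy = Δh: det = (-15)·70 − 50·30 = -2550.
∂h/∂x = [(+0.07)·70 − (-0.12)·30] / -2550 = -0.003333
∂h/∂y = [(-15)·(-0.12) − 50·(+0.07)] / -2550 = +0.0006667
Flow direction (−∇h) has components (+0.003333 E, -0.0006667 N).
Azimuth = atan2(E, N) = atan2(+0.003333, -0.0006667) = 101.3° ≈ 101°.

101°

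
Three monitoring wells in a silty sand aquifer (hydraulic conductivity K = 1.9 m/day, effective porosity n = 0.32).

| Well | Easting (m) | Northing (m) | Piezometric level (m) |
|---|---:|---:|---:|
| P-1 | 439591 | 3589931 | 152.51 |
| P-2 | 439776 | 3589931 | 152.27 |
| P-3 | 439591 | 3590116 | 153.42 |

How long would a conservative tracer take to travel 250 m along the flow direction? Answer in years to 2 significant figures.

∂h/∂x = (152.27 − 152.51) / (439776 − 439591) = -0.001297
∂h/∂y = (153.42 − 152.51) / (3590116 − 3589931) = +0.004919
|∇h| = √(-0.001297² + 0.004919²) = 0.005087
Seepage velocity v = K·i/n = 1.9 × 0.005087 / 0.32 = 0.0302 m/day.
t = 250 / 0.0302 = 8278 days = 22.7 years.

23 years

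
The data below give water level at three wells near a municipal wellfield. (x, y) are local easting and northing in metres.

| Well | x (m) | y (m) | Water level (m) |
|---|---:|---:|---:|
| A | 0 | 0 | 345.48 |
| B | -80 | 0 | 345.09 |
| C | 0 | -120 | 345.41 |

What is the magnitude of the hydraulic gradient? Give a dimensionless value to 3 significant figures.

∂h/∂x = (345.09 − 345.48) / (-80 − 0) = +0.004875
∂h/∂y = (345.41 − 345.48) / (-120 − 0) = +0.0005833
|∇h| = √(0.004875² + 0.0005833²) = 0.00491

0.00491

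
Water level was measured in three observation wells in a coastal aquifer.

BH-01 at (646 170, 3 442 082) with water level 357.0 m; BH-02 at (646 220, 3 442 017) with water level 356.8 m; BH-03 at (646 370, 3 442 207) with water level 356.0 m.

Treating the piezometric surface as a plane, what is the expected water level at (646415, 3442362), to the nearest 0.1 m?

355.7 m

Three-point gradient (reference BH-01): Δ to BH-02 = (50, -65, -0.2), Δ to BH-03 = (200, 125, -1.0).
∂h/∂x = -0.004675, ∂h/∂y = -0.0005195 (det = 19250).
h(646415, 3442362) = 357.0 + (-0.004675)·(245) + (-0.0005195)·(280) = 357.0 -1.145 -0.145 = 355.709 m.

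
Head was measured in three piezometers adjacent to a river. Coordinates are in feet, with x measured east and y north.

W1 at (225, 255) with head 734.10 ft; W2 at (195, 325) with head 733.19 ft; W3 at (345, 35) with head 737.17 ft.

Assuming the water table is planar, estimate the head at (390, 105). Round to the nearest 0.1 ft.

With h = a·x + b·y + c and W1 as origin, the differences give:
  (-30)·a + 70·b = -0.91
  120·a + (-220)·b = +3.07
Eliminate b (×(-220) and ×70, subtract): -1800·a = -14.700 → a = ∂h/∂x = +0.008167
Back-substitute: b = ∂h/∂y = -0.009500.
h(390, 105) = 734.10 + (+0.008167)·(165) + (-0.009500)·(-150) = 734.10 +1.348 +1.425 = 736.873 ft.

736.9 ft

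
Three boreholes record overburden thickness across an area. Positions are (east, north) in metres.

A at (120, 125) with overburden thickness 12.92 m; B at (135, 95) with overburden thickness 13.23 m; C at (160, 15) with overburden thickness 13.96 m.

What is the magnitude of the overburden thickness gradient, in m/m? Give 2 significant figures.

0.0096 m/m

Differences from A: to B (Δx, Δy, Δh) = (15, -30, +0.31); to C = (40, -110, +1.04).
Determinant of the coordinate differences = 15·(-110) − 40·(-30) = -450.
∂d/∂x = [(+0.31)·(-110) − (+1.04)·(-30)] / -450 = +0.006444
∂d/∂y = [15·(+1.04) − 40·(+0.31)] / -450 = -0.007111
|∇f| = √(0.006444² + -0.007111²) = 0.009596 m/m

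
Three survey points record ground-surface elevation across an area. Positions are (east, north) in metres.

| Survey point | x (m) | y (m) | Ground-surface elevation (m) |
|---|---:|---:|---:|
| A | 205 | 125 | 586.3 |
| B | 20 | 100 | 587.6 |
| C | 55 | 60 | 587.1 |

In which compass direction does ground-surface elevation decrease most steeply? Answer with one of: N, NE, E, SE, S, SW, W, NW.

With z = a·x + b·y + c and A as origin, the differences give:
  (-185)·a + (-25)·b = +1.3
  (-150)·a + (-65)·b = +0.8
Eliminate b (×(-65) and ×(-25), subtract): 8275·a = -64.50 → a = ∂z/∂x = -0.007795
Back-substitute: b = ∂z/∂y = +0.005680.
Steepest decrease is along −∇f = (+0.007795 E, -0.005680 N) → southeast.

SE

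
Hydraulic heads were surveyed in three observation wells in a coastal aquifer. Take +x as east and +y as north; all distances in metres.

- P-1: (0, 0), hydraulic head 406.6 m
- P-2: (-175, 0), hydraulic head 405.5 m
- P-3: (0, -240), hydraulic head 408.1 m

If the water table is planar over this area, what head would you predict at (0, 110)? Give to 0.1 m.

405.9 m

∂h/∂x = (405.5 − 406.6) / (-175 − 0) = +0.006286
∂h/∂y = (408.1 − 406.6) / (-240 − 0) = -0.006250
h(0, 110) = 406.6 + (+0.006286)·(0) + (-0.006250)·(110) = 406.6 +0.000 -0.688 = 405.913 m.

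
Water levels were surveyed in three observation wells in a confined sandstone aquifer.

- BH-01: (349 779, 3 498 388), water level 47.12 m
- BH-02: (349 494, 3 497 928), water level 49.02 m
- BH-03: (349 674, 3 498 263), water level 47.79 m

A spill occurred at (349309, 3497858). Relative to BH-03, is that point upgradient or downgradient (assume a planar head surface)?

With h = a·x + b·y + c and BH-01 as origin, the differences give:
  (-285)·a + (-460)·b = +1.90
  (-105)·a + (-125)·b = +0.67
Eliminate b (×(-125) and ×(-460), subtract): -12675·a = 70.700 → a = ∂h/∂x = -0.005578
Back-substitute: b = ∂h/∂y = -0.0006746.
Head at (349309, 3497858) = 47.12 + (-0.005578)·(-470) + (-0.0006746)·(-530) = 50.10 m.
That is higher than the 47.79 m at BH-03, so the point is upgradient.

upgradient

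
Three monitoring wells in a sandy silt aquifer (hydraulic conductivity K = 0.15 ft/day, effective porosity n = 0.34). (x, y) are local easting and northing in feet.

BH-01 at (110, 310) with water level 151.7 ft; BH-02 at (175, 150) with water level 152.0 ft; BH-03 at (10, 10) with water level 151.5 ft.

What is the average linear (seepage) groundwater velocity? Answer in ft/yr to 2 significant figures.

Three-point gradient (reference BH-01): Δ to BH-02 = (65, -160, +0.3), Δ to BH-03 = (-100, -300, -0.2).
∂h/∂x = +0.003437, ∂h/∂y = -0.0004789 (det = -35500).
|∇h| = √(0.003437² + -0.0004789²) = 0.00347
Seepage velocity v = K·i/n = 0.15 × 0.00347 / 0.34 = 0.001531 ft/day = 0.5592 ft/yr.

0.56 ft/yr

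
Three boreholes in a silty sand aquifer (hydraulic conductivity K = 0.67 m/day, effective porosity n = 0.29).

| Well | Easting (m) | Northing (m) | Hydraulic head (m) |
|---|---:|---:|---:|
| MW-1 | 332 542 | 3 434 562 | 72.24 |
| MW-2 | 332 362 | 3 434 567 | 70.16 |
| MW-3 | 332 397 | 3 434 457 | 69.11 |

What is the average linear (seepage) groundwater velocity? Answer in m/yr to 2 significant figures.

Differences from MW-1: to MW-2 (Δx, Δy, Δh) = (-180, 5, -2.08); to MW-3 = (-145, -105, -3.13).
Solve a·Δx + b·Δy = Δh: det = (-180)·(-105) − (-145)·5 = 19625.
∂h/∂x = [(-2.08)·(-105) − (-3.13)·5] / 19625 = +0.01193
∂h/∂y = [(-180)·(-3.13) − (-145)·(-2.08)] / 19625 = +0.01334
|∇h| = √(0.01193² + 0.01334²) = 0.0179
Seepage velocity v = K·i/n = 0.67 × 0.0179 / 0.29 = 0.04136 m/day = 15.11 m/yr.

15 m/yr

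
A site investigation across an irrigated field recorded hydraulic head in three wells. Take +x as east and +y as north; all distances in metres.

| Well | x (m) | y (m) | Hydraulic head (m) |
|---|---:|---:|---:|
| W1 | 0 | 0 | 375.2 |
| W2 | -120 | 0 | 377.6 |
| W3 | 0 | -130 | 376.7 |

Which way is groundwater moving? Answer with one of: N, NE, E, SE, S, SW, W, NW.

∂h/∂x = (377.6 − 375.2) / (-120 − 0) = -0.02000
∂h/∂y = (376.7 − 375.2) / (-130 − 0) = -0.01154
Flow = −∇h = (+0.02000 east, +0.01154 north), which points northeast.

NE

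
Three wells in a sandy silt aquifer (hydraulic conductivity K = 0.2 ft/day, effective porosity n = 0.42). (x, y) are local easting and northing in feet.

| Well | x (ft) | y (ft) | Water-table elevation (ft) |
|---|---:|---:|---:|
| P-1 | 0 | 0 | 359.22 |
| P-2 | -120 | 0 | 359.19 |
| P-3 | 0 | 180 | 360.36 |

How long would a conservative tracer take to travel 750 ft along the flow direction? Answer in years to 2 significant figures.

∂h/∂x = (359.19 − 359.22) / (-120 − 0) = +0.0002500
∂h/∂y = (360.36 − 359.22) / (180 − 0) = +0.006333
|∇h| = √(0.0002500² + 0.006333²) = 0.006338
Seepage velocity v = K·i/n = 0.2 × 0.006338 / 0.42 = 0.003018 ft/day.
t = 750 / 0.003018 = 2.485e+05 days = 680 years.

680 years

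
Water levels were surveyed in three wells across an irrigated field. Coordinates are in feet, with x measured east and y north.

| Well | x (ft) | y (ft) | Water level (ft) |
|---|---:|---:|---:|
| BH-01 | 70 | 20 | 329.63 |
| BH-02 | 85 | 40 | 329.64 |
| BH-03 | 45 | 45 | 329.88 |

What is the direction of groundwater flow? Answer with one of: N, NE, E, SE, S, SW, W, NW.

SE

With h = a·x + b·y + c and BH-01 as origin, the differences give:
  15·a + 20·b = +0.01
  (-25)·a + 25·b = +0.25
Eliminate b (×25 and ×20, subtract): 875·a = -4.750 → a = ∂h/∂x = -0.005429
Back-substitute: b = ∂h/∂y = +0.004571.
Flow = −∇h = (+0.005429 east, -0.004571 north), which points southeast.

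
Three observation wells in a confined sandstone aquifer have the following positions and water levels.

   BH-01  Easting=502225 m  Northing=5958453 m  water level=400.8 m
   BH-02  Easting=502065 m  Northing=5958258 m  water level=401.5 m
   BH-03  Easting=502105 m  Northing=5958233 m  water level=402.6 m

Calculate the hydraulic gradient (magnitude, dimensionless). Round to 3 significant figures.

Taking BH-01 as reference: BH-02−BH-01 = (-160, -195, +0.7); BH-03−BH-01 = (-120, -220, +1.8).
Solve a·Δx + b·Δy = Δh: det = (-160)·(-220) − (-120)·(-195) = 11800.
∂h/∂x = [(+0.7)·(-220) − (+1.8)·(-195)] / 11800 = +0.01669
∂h/∂y = [(-160)·(+1.8) − (-120)·(+0.7)] / 11800 = -0.01729
|∇h| = √(0.01669² + -0.01729²) = 0.02403

0.0240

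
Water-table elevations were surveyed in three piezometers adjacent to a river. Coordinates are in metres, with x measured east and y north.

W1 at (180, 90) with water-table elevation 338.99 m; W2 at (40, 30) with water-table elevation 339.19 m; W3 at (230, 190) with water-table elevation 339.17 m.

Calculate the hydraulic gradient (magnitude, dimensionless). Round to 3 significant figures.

Taking W1 as reference: W2−W1 = (-140, -60, +0.20); W3−W1 = (50, 100, +0.18).
Determinant of the coordinate differences = (-140)·100 − 50·(-60) = -11000.
∂h/∂x = [(+0.20)·100 − (+0.18)·(-60)] / -11000 = -0.002800
∂h/∂y = [(-140)·(+0.18) − 50·(+0.20)] / -11000 = +0.003200
|∇h| = √(-0.002800² + 0.003200²) = 0.004252

0.00425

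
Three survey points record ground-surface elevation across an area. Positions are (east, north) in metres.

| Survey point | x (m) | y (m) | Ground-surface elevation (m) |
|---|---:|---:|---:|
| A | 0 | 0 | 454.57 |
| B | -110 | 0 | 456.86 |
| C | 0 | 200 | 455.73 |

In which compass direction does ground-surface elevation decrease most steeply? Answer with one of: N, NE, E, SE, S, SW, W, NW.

∂z/∂x = (456.86 − 454.57) / (-110 − 0) = -0.02082
∂z/∂y = (455.73 − 454.57) / (200 − 0) = +0.005800
Steepest decrease is along −∇f = (+0.02082 E, -0.005800 N) → east.

E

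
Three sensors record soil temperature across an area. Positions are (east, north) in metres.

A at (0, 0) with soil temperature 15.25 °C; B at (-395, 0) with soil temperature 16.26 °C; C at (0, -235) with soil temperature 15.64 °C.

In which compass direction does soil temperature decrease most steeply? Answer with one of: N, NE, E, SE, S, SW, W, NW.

NE

∂T/∂x = (16.26 − 15.25) / (-395 − 0) = -0.002557
∂T/∂y = (15.64 − 15.25) / (-235 − 0) = -0.001660
Steepest decrease is along −∇f = (+0.002557 E, +0.001660 N) → northeast.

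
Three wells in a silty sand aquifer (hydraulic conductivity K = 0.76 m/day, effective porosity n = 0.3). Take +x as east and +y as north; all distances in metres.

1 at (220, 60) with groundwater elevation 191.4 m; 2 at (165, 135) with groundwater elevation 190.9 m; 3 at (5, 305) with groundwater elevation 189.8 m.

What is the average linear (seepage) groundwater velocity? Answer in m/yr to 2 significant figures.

6.9 m/yr

With h = a·x + b·y + c and 1 as origin, the differences give:
  (-55)·a + 75·b = -0.5
  (-215)·a + 245·b = -1.6
Eliminate b (×245 and ×75, subtract): 2650·a = -2.50 → a = ∂h/∂x = -0.0009434
Back-substitute: b = ∂h/∂y = -0.007358.
|∇h| = √(-0.0009434² + -0.007358²) = 0.007418
Seepage velocity v = K·i/n = 0.76 × 0.007418 / 0.3 = 0.01879 m/day = 6.863 m/yr.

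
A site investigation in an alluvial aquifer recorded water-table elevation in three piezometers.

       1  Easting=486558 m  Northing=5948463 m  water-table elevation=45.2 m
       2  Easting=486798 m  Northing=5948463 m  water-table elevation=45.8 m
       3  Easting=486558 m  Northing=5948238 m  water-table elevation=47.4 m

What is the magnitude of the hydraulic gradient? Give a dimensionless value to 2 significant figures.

0.010

∂h/∂x = (45.8 − 45.2) / (486798 − 486558) = +0.002500
∂h/∂y = (47.4 − 45.2) / (5948238 − 5948463) = -0.009778
|∇h| = √(0.002500² + -0.009778²) = 0.01009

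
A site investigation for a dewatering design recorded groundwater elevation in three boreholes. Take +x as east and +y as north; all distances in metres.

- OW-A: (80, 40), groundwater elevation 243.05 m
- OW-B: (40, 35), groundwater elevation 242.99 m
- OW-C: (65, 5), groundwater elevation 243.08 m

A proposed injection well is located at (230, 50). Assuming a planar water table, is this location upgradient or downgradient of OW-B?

upgradient

Taking OW-A as reference: OW-B−OW-A = (-40, -5, -0.06); OW-C−OW-A = (-15, -35, +0.03).
Determinant of the coordinate differences = (-40)·(-35) − (-15)·(-5) = 1325.
∂h/∂x = [(-0.06)·(-35) − (+0.03)·(-5)] / 1325 = +0.001698
∂h/∂y = [(-40)·(+0.03) − (-15)·(-0.06)] / 1325 = -0.001585
Head at (230, 50) = 243.05 + (+0.001698)·(150) + (-0.001585)·(10) = 243.29 m.
That is higher than the 242.99 m at OW-B, so the point is upgradient.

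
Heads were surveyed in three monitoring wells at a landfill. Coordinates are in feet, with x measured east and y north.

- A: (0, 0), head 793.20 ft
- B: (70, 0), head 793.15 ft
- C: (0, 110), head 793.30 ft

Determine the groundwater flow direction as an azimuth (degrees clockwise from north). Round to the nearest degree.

142°

∂h/∂x = (793.15 − 793.20) / (70 − 0) = -0.0007143
∂h/∂y = (793.30 − 793.20) / (110 − 0) = +0.0009091
Flow direction (−∇h) has components (+0.0007143 E, -0.0009091 N).
Azimuth = atan2(E, N) = atan2(+0.0007143, -0.0009091) = 141.8° ≈ 142°.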